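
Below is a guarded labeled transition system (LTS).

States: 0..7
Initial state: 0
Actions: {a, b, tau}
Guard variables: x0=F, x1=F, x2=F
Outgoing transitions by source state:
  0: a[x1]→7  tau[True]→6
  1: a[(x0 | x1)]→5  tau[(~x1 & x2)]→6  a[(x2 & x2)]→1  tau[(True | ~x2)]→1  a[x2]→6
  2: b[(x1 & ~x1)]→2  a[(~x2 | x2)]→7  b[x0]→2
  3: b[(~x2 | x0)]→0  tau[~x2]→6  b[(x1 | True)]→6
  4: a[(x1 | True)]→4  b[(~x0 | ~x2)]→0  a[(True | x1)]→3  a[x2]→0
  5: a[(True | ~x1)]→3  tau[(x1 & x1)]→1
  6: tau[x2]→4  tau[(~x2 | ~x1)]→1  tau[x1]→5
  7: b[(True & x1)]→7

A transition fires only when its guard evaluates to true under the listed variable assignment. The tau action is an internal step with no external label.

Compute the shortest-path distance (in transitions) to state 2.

Answer: UNREACHABLE

Trace:
BFS to 2:
  L0 = {0}
  L1 = {6}
  L2 = {1}
2 never appears.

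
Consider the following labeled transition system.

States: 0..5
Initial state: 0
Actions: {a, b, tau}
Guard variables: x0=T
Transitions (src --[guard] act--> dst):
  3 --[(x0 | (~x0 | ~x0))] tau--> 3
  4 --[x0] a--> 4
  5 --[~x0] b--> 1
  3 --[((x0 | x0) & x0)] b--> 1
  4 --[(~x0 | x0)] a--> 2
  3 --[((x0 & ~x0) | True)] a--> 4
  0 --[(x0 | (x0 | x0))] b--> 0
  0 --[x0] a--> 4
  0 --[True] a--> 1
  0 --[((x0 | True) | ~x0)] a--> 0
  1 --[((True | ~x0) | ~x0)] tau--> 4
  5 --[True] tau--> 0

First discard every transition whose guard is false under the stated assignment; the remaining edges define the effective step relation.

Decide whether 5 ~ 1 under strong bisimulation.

Refine partition for ~:
  π0 = {{0,1,2,3,4,5}}
  π1 = {{0},{1,5},{2},{3},{4}}
  π2 = {{0},{1},{2},{3},{4},{5}}
6 equivalence class(es) (converged in 3)
class of 5: {5}; class of 1: {1}

Answer: NOT BISIMILAR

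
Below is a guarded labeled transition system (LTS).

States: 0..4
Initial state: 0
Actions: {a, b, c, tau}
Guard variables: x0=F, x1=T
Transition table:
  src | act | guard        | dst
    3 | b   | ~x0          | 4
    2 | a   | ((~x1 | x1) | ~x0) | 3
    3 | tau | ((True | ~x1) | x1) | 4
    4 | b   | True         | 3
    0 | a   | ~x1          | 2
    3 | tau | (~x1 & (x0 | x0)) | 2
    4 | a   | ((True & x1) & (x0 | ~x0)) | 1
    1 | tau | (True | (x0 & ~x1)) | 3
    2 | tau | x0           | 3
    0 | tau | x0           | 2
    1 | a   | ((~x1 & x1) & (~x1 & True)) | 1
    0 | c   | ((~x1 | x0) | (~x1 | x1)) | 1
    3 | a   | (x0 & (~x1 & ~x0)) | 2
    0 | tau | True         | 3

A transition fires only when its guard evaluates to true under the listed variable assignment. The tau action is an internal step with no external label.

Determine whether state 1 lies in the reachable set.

Answer: REACHABLE

Trace:
After dropping false guards: 8 live edges.
Layer 0: {0}
Layer 1: {1,3}  now seen {0,1,3}
Layer 2: {4}  now seen {0,1,3,4}
Reach set: {0,1,3,4}
Path to 1: c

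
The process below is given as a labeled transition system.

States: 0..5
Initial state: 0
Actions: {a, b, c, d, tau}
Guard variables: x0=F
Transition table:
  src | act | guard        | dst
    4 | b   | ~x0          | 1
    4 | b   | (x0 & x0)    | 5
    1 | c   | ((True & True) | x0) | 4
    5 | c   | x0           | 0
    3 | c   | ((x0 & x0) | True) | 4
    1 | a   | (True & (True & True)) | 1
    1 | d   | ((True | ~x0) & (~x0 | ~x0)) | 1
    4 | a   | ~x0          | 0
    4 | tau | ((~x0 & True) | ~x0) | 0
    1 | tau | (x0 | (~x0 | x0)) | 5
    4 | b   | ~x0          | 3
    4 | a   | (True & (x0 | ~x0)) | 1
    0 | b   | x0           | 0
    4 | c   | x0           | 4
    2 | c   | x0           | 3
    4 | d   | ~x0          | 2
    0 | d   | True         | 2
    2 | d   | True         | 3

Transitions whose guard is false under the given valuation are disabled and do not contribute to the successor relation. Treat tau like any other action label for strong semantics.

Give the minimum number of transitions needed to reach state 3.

Layered search for 3:
  depth 0: {0}
  depth 1: {2}
  depth 2: {3}
first hit 3 at d=2 via d·d

Answer: 2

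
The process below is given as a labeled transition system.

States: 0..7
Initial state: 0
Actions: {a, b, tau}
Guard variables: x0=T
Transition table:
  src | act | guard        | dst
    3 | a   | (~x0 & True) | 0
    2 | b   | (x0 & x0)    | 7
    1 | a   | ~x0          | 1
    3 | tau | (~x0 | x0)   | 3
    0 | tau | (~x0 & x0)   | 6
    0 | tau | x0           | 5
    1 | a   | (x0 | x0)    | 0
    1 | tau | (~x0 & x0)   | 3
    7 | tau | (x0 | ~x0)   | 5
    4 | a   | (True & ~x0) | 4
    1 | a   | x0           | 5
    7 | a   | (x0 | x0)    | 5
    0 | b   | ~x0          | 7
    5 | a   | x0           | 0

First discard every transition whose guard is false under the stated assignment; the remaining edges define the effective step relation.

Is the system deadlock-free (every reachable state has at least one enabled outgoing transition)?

Answer: DEADLOCK-FREE

Working:
Reachable = {0,5}
  0: tau→5  [1 out]
  5: a→0  [1 out]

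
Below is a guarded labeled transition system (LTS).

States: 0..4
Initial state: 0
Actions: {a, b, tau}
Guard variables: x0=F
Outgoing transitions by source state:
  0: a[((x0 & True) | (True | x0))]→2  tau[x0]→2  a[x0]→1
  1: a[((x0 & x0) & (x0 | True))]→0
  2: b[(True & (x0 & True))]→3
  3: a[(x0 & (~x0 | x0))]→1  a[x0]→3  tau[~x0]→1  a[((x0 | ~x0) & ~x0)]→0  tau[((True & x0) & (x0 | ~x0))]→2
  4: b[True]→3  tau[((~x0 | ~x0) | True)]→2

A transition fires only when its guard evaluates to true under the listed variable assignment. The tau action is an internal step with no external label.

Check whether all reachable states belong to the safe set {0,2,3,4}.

Answer: INVARIANT HOLDS

Analysis:
Safe = {0,2,3,4}
R = {0,2}
  0: ok
  2: ok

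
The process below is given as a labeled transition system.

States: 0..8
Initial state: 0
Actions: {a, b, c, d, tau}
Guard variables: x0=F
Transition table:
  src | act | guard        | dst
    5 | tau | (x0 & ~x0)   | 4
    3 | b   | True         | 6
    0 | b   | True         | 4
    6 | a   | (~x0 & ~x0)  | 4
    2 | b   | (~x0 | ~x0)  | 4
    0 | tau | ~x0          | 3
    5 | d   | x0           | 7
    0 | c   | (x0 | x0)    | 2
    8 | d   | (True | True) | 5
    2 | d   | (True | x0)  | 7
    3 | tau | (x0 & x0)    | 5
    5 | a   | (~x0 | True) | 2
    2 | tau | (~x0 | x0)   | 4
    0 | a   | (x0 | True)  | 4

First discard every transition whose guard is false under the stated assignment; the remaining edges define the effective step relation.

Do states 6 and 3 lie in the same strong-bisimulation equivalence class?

Refine partition for ~:
  P[0] = {{0,1,2,3,4,5,6,7,8}}
  P[1] = {{0},{1,4,7},{2},{3},{5,6},{8}}
  P[2] = {{0},{1,4,7},{2},{3},{5},{6},{8}}
Fixed point at round 3; 7 class(es).
[6]={6}  [3]={3}

Answer: NOT BISIMILAR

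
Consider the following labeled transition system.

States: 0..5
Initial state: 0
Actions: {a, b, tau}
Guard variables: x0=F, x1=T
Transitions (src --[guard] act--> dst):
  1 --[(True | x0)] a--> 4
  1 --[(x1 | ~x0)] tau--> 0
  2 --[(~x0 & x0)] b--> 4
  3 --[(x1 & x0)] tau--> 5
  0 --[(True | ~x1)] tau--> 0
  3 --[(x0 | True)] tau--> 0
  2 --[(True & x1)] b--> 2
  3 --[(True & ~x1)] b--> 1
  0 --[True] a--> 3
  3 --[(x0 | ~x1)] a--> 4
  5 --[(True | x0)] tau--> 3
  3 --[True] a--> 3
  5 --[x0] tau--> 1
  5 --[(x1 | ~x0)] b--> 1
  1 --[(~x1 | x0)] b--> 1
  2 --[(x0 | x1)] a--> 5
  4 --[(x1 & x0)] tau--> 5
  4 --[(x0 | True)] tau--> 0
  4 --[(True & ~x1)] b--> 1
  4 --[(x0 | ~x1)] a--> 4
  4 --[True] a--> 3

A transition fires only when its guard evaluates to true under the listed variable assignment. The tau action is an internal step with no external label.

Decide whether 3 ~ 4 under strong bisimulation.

Compute ~ classes (split until stable):
  π0 = {{0,1,2,3,4,5}}
  π1 = {{0,1,3,4},{2},{5}}
stable after 2 split(s): 3 block(s)
[3]={0,1,3,4}  [4]={0,1,3,4}

Answer: BISIMILAR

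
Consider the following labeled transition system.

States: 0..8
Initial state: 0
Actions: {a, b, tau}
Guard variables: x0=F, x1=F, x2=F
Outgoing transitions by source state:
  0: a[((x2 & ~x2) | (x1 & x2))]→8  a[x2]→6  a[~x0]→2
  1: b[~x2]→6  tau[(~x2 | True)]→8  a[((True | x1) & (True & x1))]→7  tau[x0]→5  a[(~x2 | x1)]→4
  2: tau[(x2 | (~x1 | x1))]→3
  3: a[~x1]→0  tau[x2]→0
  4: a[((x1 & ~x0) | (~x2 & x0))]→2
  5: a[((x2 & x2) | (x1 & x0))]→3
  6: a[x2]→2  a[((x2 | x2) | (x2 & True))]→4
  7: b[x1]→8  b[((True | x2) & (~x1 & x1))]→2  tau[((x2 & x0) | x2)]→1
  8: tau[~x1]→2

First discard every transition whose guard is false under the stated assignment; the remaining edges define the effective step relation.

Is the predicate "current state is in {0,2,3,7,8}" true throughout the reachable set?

Answer: INVARIANT HOLDS

Analysis:
Allowed set {0,2,3,7,8}
Reachable = {0,2,3}
  0: safe
  2: safe
  3: safe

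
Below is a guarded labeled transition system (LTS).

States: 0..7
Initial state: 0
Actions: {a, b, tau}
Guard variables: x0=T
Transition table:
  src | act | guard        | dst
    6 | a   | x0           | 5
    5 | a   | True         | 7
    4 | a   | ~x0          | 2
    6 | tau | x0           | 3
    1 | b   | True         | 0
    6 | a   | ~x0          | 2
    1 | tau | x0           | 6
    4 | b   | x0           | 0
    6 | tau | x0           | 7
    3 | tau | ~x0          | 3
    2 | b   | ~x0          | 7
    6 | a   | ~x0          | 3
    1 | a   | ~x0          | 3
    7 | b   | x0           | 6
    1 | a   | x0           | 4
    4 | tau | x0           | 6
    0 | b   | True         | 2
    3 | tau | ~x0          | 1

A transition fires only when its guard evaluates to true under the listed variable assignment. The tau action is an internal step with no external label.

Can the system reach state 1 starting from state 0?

Answer: UNREACHABLE

Working:
Guard filter leaves 11 enabled edge(s).
depth 0: {0}
depth 1: {2}  cumulative {0,2}
R = {0,2}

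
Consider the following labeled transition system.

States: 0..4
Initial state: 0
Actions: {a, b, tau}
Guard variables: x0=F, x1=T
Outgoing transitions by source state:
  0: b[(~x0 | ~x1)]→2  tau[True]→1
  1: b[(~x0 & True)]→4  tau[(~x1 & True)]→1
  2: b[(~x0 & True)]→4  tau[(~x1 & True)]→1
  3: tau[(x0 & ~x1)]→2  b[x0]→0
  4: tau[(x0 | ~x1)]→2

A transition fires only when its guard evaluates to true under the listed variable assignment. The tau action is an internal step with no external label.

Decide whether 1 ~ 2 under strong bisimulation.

Bisimulation quotient by refinement:
  π0 = {{0,1,2,3,4}}
  π1 = {{0},{1,2},{3,4}}
3 equivalence class(es) (converged in 2)
class of 1: {1,2}; class of 2: {1,2}

Answer: BISIMILAR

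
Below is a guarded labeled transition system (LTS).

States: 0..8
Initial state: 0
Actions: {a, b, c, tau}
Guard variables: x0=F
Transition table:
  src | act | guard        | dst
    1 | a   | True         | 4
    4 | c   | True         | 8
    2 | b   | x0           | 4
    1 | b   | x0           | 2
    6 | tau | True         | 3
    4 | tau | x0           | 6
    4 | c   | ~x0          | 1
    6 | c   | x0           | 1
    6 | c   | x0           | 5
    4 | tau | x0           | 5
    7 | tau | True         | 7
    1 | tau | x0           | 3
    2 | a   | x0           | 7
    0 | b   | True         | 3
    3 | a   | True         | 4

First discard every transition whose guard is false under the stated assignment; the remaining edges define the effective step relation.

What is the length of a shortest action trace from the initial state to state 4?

BFS to 4:
  depth 0: {0}
  depth 1: {3}
  depth 2: {4}
first hit 4 at d=2 via b·a

Answer: 2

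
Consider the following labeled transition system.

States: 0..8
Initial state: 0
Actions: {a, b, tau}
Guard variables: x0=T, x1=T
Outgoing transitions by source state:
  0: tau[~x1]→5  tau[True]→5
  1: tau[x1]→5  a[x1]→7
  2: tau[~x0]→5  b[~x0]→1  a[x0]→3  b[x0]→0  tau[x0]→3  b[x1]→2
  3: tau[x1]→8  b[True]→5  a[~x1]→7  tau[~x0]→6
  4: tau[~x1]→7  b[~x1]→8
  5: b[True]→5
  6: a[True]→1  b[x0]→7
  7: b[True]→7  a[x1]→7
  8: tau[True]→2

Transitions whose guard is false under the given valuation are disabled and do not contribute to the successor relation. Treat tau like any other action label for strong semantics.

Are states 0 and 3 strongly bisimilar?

Compute ~ classes (split until stable):
  P[0] = {{0,1,2,3,4,5,6,7,8}}
  P[1] = {{0,8},{1},{2},{3},{4},{5},{6,7}}
  P[2] = {{0},{1},{2},{3},{4},{5},{6},{7},{8}}
stable after 3 split(s): 9 block(s)
[0]={0}  [3]={3}

Answer: NOT BISIMILAR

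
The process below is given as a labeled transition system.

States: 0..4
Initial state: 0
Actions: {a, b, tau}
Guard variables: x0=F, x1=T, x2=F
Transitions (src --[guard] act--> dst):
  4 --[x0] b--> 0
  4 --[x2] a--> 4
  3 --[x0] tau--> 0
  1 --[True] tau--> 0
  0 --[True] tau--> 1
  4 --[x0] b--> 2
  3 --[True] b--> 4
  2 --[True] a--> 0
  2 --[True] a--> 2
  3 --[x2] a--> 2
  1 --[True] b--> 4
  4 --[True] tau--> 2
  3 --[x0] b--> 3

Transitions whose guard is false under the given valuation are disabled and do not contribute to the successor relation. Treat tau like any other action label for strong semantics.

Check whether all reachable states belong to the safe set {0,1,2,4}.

Allowed set {0,1,2,4}
R = {0,1,2,4}
  0: ✓
  1: ✓
  2: ✓
  4: ✓

Answer: INVARIANT HOLDS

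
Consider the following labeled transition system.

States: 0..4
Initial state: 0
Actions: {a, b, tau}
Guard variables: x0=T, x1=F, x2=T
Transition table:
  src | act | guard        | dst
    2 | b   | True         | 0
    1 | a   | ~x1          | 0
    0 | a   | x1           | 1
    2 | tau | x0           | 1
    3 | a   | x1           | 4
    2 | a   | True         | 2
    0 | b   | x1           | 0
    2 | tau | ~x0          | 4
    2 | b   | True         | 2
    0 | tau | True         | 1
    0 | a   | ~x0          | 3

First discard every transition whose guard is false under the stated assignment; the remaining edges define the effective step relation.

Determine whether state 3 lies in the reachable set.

After dropping false guards: 6 live edges.
L0 = {0}
L1 = {1}  now seen {0,1}
R = {0,1}

Answer: UNREACHABLE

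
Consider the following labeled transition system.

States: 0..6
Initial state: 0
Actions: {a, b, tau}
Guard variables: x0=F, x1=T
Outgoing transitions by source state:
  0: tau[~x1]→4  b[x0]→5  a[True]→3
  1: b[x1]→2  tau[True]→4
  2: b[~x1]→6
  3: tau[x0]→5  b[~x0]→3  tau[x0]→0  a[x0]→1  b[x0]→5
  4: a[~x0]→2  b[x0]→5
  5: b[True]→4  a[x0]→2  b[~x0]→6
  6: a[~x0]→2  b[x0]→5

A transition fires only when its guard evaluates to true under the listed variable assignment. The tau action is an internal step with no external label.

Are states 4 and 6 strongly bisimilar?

Compute ~ classes (split until stable):
  π0 = {{0,1,2,3,4,5,6}}
  π1 = {{0,4,6},{1},{2},{3,5}}
  π2 = {{0},{1},{2},{3},{4,6},{5}}
6 equivalence class(es) (converged in 3)
4∈{4,6}, 6∈{4,6}

Answer: BISIMILAR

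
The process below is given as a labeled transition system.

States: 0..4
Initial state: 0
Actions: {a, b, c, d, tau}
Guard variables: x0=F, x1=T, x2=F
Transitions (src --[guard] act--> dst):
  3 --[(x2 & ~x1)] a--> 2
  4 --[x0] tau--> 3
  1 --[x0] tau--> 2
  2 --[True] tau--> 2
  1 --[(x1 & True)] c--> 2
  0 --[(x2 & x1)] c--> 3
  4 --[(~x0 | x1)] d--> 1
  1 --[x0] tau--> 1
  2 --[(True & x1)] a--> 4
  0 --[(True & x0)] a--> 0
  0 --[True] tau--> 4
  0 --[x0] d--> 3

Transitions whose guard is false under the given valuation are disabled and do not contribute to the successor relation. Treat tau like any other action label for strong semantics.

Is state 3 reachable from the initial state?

After dropping false guards: 5 live edges.
L0 = {0}
L1 = {4}  cumulative {0,4}
L2 = {1}  cumulative {0,1,4}
L3 = {2}  cumulative {0,1,2,4}
Reach set: {0,1,2,4}

Answer: UNREACHABLE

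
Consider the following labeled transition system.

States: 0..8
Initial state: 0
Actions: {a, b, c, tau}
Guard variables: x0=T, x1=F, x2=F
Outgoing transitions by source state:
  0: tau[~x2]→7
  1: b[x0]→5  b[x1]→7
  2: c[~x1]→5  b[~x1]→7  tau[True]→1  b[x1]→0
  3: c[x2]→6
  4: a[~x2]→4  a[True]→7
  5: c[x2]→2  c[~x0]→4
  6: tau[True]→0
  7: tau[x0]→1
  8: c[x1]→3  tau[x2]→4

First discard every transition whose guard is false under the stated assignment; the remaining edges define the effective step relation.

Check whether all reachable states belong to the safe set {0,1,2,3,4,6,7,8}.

Inv-set: {0,1,2,3,4,6,7,8}
Reach set: {0,1,5,7}
  0: ✓
  1: ✓
  5: ✗ unsafe
  7: ✓
counterexample path to 5: tau·tau·b

Answer: INVARIANT VIOLATED at state 5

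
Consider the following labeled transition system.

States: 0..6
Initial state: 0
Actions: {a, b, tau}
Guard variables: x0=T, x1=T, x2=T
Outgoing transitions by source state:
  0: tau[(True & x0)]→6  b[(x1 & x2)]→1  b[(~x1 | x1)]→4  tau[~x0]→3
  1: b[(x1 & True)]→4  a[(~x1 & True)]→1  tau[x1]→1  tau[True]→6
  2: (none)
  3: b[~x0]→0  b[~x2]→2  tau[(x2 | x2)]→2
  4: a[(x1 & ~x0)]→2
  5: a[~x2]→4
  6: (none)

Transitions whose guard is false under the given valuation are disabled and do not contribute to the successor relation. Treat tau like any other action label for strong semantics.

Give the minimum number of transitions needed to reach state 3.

Layered search for 3:
  Layer 0: {0}
  Layer 1: {1,4,6}
3 never appears.

Answer: UNREACHABLE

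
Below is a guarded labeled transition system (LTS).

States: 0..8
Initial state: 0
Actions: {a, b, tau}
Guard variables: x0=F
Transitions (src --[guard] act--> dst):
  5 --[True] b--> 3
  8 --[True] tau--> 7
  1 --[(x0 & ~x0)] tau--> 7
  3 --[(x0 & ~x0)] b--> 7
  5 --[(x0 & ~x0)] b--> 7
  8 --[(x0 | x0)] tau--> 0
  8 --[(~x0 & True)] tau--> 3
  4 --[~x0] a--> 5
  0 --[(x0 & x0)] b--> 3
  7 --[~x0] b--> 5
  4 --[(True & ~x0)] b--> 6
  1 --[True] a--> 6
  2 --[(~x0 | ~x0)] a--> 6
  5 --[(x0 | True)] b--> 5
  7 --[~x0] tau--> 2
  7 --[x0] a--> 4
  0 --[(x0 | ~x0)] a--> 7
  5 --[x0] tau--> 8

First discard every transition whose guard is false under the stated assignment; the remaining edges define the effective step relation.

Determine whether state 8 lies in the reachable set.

Guard filter leaves 11 enabled edge(s).
Layer 0: {0}
Layer 1: {7}  cumulative {0,7}
Layer 2: {2,5}  cumulative {0,2,5,7}
Layer 3: {3,6}  cumulative {0,2,3,5,6,7}
Reachable = {0,2,3,5,6,7}

Answer: UNREACHABLE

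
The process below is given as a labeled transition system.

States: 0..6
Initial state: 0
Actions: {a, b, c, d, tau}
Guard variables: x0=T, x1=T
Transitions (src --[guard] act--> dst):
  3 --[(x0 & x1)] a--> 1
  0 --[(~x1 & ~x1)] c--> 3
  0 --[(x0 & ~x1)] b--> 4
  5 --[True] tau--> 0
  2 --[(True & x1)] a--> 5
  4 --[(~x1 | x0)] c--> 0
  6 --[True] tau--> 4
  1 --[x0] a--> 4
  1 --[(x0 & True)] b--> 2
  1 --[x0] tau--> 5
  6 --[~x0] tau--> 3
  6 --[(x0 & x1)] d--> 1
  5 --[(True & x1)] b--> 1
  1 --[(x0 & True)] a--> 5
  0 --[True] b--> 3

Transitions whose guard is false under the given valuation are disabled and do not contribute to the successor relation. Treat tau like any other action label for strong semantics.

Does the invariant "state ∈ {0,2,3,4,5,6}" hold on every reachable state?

Allowed set {0,2,3,4,5,6}
Reachable = {0,1,2,3,4,5}
  0: ok
  1: ✗ unsafe
  2: ok
  3: ok
  4: ok
  5: ok
counterexample path to 1: b·a

Answer: INVARIANT VIOLATED at state 1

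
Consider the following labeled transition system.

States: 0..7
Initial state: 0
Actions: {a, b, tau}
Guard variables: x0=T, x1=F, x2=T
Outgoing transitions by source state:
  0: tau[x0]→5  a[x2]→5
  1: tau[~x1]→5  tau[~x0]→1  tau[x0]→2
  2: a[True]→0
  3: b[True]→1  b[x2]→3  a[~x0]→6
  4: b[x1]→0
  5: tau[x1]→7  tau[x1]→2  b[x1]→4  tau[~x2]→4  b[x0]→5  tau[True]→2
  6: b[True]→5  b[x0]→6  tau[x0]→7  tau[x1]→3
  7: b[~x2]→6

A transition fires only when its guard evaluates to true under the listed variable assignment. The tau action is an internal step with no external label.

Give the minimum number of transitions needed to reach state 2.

Answer: 2

Working:
Breadth-first toward 2:
  L0 = {0}
  L1 = {5}
  L2 = {2}
first hit 2 at d=2 via a·tau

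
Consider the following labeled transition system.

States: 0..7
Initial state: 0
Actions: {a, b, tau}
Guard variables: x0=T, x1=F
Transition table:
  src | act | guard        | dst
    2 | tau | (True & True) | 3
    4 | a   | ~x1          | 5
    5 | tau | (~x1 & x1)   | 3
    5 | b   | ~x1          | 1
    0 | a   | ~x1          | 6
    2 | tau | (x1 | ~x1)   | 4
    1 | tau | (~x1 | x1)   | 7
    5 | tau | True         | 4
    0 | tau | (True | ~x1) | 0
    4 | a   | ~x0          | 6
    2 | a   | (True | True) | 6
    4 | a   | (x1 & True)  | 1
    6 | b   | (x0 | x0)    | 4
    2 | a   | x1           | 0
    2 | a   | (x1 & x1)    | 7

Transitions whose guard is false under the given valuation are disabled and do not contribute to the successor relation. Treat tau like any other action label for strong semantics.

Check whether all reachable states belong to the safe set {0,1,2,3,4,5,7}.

Answer: INVARIANT VIOLATED at state 6

Analysis:
Inv-set: {0,1,2,3,4,5,7}
Reach set: {0,1,4,5,6,7}
  0: safe
  1: safe
  4: safe
  5: safe
  6: ✗ unsafe
  7: safe
counterexample path to 6: a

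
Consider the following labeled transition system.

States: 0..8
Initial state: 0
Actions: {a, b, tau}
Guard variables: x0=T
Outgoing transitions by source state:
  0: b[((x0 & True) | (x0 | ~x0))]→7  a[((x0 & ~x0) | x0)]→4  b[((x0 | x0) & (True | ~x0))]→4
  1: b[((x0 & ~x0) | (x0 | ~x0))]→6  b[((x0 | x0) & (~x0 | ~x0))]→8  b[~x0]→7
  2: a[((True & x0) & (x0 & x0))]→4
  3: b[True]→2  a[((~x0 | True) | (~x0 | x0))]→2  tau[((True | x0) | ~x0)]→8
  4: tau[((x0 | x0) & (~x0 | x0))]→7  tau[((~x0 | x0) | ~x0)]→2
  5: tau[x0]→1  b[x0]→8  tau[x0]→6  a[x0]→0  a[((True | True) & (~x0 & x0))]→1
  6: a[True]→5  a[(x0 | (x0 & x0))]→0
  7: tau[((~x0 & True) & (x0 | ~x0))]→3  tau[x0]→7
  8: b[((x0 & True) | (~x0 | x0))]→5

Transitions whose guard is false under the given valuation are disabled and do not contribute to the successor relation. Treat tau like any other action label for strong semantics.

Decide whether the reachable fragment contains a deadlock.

Reach set: {0,2,4,7}
  0: a→4  b→4  b→7  [3 exit(s)]
  2: a→4  [1 exit(s)]
  4: tau→2  tau→7  [2 exit(s)]
  7: tau→7  [1 exit(s)]

Answer: DEADLOCK-FREE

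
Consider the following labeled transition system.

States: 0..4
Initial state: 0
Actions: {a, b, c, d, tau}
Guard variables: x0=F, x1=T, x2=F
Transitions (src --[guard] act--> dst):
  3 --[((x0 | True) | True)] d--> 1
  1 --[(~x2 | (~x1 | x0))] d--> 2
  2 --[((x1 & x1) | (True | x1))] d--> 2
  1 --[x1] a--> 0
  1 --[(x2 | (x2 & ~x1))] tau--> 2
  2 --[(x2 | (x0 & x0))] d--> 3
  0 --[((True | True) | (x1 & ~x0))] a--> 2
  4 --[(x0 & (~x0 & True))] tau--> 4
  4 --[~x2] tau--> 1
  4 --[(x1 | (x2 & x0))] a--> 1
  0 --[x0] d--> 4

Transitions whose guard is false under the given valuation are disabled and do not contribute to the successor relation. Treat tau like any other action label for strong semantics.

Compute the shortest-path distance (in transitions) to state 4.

Answer: UNREACHABLE

Working:
Breadth-first toward 4:
  L0 = {0}
  L1 = {2}
4 never appears.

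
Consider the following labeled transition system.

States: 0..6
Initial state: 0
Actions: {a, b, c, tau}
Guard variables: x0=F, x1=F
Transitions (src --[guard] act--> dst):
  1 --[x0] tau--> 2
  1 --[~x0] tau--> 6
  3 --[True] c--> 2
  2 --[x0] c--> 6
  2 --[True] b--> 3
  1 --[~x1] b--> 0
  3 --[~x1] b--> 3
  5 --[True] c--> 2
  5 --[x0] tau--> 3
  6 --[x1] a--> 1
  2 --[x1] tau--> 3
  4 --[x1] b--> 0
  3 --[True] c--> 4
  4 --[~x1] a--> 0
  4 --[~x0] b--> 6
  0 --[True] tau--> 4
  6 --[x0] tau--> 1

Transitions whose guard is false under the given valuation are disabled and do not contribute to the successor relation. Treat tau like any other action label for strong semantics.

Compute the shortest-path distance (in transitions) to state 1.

Breadth-first toward 1:
  L0 = {0}
  L1 = {4}
  L2 = {6}
1 never appears.

Answer: UNREACHABLE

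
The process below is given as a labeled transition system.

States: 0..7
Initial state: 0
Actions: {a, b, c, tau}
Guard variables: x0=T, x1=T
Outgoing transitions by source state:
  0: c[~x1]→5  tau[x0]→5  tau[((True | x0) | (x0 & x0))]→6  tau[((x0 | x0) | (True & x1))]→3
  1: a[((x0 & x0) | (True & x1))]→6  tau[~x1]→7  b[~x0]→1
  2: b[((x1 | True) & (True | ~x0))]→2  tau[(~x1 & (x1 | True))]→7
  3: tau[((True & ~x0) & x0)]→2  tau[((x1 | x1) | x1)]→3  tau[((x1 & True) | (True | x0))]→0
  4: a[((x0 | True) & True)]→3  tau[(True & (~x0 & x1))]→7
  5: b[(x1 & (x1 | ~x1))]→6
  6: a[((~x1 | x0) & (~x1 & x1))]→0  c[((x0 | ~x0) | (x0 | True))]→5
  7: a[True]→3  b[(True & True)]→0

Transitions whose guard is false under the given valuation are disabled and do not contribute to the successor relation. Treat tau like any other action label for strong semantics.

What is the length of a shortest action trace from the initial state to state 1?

Answer: UNREACHABLE

Trace:
Layered search for 1:
  Layer 0: {0}
  Layer 1: {3,5,6}
1 never appears.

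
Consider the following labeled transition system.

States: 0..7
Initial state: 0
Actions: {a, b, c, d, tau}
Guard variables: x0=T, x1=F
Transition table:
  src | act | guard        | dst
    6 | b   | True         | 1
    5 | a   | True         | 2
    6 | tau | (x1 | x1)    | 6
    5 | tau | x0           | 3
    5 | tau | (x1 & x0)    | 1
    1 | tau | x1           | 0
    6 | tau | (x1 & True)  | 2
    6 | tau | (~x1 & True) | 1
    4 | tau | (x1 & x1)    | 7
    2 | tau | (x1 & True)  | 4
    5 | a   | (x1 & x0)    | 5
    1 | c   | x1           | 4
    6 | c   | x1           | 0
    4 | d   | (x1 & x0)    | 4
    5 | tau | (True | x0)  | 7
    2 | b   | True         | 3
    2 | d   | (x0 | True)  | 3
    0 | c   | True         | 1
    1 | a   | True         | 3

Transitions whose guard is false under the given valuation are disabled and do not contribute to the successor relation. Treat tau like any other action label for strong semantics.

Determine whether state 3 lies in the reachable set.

Guard filter leaves 9 enabled edge(s).
depth 0: {0}
depth 1: {1}  now seen {0,1}
depth 2: {3}  now seen {0,1,3}
Reachable = {0,1,3}
trace reaching 3: c·a

Answer: REACHABLE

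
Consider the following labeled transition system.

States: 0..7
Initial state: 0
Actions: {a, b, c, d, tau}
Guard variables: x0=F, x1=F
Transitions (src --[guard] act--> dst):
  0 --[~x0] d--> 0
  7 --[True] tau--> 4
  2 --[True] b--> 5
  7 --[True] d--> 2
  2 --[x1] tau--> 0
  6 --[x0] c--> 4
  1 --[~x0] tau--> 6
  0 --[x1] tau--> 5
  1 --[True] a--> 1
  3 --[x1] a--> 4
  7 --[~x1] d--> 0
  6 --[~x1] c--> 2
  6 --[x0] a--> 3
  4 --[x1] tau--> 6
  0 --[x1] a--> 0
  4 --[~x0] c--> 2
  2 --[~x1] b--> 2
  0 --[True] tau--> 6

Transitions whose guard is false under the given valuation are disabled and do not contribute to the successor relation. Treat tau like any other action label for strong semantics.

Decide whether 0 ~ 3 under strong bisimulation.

Answer: NOT BISIMILAR

Working:
Bisimulation quotient by refinement:
  P[0] = {{0,1,2,3,4,5,6,7}}
  P[1] = {{0,7},{1},{2},{3,5},{4,6}}
  P[2] = {{0},{1},{2},{3,5},{4,6},{7}}
stable after 3 split(s): 6 block(s)
class of 0: {0}; class of 3: {3,5}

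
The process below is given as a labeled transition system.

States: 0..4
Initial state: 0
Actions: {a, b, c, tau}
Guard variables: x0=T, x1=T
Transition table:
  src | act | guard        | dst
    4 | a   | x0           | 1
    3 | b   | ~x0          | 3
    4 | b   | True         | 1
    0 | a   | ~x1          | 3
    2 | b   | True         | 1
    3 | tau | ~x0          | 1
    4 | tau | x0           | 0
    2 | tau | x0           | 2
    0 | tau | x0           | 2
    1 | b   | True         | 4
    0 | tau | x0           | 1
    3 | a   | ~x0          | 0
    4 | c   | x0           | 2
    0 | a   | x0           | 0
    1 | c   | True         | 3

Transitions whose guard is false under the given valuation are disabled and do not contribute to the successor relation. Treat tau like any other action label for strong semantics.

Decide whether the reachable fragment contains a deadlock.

Answer: DEADLOCK at state 3

Trace:
Reach set: {0,1,2,3,4}
  0: a→0  tau→1  tau→2  [3 out]
  1: b→4  c→3  [2 out]
  2: b→1  tau→2  [2 out]
  3: ∅  [deadlock]
  4: a→1  b→1  c→2  tau→0  [4 out]
witness 3: tau·c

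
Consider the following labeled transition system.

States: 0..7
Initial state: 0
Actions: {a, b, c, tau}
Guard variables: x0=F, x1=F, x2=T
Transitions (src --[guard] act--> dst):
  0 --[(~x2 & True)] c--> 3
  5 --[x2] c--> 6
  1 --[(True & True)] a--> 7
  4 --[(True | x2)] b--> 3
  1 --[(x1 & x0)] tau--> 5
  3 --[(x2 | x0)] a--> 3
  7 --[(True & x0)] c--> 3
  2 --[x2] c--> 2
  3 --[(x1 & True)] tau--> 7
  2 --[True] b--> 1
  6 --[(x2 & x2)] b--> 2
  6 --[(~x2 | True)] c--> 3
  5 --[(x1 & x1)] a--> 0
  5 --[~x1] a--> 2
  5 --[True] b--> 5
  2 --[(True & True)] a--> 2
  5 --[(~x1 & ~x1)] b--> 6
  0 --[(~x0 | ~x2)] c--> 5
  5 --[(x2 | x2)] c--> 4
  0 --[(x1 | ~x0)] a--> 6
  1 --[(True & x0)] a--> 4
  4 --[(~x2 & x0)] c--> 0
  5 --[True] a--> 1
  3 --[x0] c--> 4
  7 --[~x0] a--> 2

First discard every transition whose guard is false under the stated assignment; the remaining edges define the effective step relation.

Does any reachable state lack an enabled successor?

R = {0,1,2,3,4,5,6,7}
  0: a→6  c→5  [2 out]
  1: a→7  [1 out]
  2: a→2  b→1  c→2  [3 out]
  3: a→3  [1 out]
  4: b→3  [1 out]
  5: a→1  a→2  b→5  b→6  c→4  c→6  [6 out]
  6: b→2  c→3  [2 out]
  7: a→2  [1 out]

Answer: DEADLOCK-FREE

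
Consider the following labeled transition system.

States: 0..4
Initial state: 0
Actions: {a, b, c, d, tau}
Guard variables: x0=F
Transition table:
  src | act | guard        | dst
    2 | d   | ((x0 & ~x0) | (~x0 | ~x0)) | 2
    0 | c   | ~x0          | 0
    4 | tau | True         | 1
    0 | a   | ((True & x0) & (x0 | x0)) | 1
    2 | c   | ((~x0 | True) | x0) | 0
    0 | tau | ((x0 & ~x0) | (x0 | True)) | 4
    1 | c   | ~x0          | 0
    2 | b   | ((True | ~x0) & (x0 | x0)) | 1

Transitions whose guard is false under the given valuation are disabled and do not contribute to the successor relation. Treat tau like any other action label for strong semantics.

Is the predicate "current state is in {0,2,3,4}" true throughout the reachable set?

Answer: INVARIANT VIOLATED at state 1

Working:
Safe = {0,2,3,4}
Reachable = {0,1,4}
  0: safe
  1: ✗ unsafe
  4: safe
counterexample path to 1: tau·tau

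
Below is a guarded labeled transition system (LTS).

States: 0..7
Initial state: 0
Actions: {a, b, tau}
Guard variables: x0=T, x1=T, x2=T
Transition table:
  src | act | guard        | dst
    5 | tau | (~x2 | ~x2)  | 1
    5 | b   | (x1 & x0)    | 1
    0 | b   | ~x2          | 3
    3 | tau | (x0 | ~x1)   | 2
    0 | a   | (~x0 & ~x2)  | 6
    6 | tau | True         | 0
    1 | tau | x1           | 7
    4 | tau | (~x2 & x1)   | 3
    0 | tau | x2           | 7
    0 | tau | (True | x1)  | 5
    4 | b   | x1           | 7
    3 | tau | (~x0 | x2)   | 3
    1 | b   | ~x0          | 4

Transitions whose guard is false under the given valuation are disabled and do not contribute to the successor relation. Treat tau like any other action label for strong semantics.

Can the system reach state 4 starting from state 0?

Guard filter leaves 8 enabled edge(s).
depth 0: {0}
depth 1: {5,7}  now seen {0,5,7}
depth 2: {1}  now seen {0,1,5,7}
R = {0,1,5,7}

Answer: UNREACHABLE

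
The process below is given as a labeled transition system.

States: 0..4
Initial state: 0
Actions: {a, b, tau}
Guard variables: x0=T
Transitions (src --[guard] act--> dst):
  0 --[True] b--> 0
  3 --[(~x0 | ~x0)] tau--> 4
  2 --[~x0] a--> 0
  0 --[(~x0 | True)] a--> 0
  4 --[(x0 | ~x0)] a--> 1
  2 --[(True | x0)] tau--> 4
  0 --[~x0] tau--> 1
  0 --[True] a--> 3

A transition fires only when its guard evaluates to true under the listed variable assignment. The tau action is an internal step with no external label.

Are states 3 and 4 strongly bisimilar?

Compute ~ classes (split until stable):
  π0 = {{0,1,2,3,4}}
  π1 = {{0},{1,3},{2},{4}}
4 equivalence class(es) (converged in 2)
[3]={1,3}  [4]={4}

Answer: NOT BISIMILAR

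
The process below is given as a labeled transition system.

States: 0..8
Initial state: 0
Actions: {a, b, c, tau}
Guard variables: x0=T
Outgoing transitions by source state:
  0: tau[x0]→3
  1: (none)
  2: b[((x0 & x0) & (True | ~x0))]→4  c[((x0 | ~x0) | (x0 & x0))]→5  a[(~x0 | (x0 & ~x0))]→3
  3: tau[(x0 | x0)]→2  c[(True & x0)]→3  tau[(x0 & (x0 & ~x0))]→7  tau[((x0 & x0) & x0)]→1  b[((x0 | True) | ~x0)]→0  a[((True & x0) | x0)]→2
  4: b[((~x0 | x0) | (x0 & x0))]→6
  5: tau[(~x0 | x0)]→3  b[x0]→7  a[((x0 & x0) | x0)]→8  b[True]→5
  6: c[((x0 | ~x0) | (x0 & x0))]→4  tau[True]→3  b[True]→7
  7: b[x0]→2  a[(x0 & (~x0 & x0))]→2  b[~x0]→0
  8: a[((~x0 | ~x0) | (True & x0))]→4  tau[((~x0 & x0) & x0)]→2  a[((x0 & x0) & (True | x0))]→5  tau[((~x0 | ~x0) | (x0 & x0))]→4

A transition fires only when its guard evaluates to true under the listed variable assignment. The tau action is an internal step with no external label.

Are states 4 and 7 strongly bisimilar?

Refine partition for ~:
  π0 = {{0,1,2,3,4,5,6,7,8}}
  π1 = {{0},{1},{2},{3},{4,7},{5},{6},{8}}
  π2 = {{0},{1},{2},{3},{4},{5},{6},{7},{8}}
Fixed point at round 3; 9 class(es).
[4]={4}  [7]={7}

Answer: NOT BISIMILAR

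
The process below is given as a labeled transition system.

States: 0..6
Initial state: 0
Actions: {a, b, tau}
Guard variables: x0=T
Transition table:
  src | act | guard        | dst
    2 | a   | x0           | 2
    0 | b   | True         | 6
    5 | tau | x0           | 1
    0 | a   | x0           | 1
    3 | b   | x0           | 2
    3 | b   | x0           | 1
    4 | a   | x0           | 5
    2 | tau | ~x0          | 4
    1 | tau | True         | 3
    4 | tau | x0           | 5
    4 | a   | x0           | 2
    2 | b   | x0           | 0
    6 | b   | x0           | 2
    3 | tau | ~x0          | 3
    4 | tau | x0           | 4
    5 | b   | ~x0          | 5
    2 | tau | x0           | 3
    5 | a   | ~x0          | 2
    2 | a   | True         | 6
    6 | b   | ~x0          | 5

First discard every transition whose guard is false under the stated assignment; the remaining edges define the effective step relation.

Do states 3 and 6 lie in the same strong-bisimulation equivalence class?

Bisimulation quotient by refinement:
  π0 = {{0,1,2,3,4,5,6}}
  π1 = {{0},{1,5},{2},{3,6},{4}}
  π2 = {{0},{1},{2},{3},{4},{5},{6}}
7 equivalence class(es) (converged in 3)
class of 3: {3}; class of 6: {6}

Answer: NOT BISIMILAR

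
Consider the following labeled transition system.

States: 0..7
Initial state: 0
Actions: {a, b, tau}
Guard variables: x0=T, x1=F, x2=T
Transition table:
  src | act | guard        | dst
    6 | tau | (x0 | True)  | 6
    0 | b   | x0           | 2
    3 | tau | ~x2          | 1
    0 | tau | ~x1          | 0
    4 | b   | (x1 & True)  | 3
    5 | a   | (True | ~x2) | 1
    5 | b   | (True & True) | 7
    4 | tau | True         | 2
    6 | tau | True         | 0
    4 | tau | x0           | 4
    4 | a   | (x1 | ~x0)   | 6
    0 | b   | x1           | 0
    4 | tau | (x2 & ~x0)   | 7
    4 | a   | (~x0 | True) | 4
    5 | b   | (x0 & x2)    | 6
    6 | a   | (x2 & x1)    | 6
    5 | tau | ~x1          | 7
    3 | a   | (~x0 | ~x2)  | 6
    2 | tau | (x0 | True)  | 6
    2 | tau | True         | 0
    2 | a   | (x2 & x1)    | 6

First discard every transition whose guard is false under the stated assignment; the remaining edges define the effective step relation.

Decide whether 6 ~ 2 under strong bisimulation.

Answer: BISIMILAR

Analysis:
Compute ~ classes (split until stable):
  π0 = {{0,1,2,3,4,5,6,7}}
  π1 = {{0},{1,3,7},{2,6},{4},{5}}
5 equivalence class(es) (converged in 2)
class of 6: {2,6}; class of 2: {2,6}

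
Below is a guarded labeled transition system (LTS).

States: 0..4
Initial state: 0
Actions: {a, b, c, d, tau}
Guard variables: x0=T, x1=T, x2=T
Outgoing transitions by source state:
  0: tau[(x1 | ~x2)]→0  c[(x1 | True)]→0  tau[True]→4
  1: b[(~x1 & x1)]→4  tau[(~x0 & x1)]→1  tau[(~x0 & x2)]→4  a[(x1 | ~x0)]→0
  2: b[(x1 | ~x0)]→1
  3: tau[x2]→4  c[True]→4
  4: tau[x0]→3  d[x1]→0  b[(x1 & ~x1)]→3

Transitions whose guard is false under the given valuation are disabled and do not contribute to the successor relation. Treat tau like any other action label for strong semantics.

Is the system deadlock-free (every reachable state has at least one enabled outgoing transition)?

Reachable = {0,3,4}
  0: c→0  tau→0  tau→4  [3 exit(s)]
  3: c→4  tau→4  [2 exit(s)]
  4: d→0  tau→3  [2 exit(s)]

Answer: DEADLOCK-FREE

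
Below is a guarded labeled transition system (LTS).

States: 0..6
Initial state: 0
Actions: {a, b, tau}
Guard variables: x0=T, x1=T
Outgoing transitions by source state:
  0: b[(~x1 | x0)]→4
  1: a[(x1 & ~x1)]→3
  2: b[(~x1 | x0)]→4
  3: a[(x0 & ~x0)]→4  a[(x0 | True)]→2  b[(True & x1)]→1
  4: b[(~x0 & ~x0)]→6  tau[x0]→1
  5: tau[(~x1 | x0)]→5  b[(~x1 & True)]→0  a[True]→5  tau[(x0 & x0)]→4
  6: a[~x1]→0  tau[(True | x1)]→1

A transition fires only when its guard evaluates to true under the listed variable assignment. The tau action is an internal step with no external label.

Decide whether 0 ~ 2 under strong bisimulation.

Bisimulation quotient by refinement:
  round 0: {{0,1,2,3,4,5,6}}
  round 1: {{0,2},{1},{3},{4,6},{5}}
5 equivalence class(es) (converged in 2)
0∈{0,2}, 2∈{0,2}

Answer: BISIMILAR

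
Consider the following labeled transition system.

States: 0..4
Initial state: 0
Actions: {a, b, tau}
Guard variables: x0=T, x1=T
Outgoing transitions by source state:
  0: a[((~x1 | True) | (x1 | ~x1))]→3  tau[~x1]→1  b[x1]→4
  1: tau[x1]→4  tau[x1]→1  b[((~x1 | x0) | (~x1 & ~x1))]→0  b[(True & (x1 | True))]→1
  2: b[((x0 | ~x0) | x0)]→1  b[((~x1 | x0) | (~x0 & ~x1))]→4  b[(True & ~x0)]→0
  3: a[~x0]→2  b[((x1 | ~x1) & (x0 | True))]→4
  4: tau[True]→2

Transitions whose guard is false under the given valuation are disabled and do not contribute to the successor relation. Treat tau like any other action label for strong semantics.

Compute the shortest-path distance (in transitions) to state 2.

Answer: 2

Trace:
Breadth-first toward 2:
  depth 0: {0}
  depth 1: {3,4}
  depth 2: {2}
2 enters at depth 2; path b·tau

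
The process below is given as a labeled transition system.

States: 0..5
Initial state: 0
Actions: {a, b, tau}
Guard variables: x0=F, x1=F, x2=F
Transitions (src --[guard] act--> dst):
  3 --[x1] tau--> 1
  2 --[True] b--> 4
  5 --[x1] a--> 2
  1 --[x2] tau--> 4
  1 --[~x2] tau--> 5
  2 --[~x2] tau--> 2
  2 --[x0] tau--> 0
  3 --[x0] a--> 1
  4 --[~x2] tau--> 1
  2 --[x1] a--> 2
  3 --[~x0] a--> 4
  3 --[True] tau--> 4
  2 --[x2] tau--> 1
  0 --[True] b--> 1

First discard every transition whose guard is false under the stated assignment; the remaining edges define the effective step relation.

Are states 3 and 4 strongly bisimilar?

Answer: NOT BISIMILAR

Analysis:
Bisimulation quotient by refinement:
  round 0: {{0,1,2,3,4,5}}
  round 1: {{0},{1,4},{2},{3},{5}}
  round 2: {{0},{1},{2},{3},{4},{5}}
Fixed point at round 3; 6 class(es).
class of 3: {3}; class of 4: {4}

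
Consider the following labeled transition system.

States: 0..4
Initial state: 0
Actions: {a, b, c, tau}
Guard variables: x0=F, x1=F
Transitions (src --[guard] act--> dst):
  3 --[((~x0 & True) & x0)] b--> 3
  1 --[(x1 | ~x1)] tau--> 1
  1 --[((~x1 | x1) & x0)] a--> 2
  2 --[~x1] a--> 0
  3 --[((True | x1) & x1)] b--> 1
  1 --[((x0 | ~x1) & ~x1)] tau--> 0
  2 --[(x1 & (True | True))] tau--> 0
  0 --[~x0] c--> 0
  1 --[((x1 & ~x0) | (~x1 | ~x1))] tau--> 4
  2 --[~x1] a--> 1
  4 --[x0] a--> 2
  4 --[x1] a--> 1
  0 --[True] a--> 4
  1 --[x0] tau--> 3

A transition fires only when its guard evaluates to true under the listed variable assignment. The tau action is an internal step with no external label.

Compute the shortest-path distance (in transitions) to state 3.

Breadth-first toward 3:
  depth 0: {0}
  depth 1: {4}
3 never appears.

Answer: UNREACHABLE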